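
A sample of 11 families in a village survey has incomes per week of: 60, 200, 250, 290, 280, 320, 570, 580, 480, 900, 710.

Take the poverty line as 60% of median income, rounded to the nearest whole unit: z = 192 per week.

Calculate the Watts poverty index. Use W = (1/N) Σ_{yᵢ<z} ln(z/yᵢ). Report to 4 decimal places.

Below the line: 60 (q = 1 of N = 11).
Log gaps: ln(192/60) = 1.1632.
W = 1.163151 / 11 = 0.1057.

0.1057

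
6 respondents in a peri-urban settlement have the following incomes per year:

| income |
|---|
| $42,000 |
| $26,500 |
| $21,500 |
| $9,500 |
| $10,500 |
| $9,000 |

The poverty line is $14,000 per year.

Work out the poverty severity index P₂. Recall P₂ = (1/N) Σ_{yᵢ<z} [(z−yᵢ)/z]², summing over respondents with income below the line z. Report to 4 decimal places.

0.0489

Incomes under z: $9,000, $9,500, $10,500 (q = 3 of N = 6).
Relative gaps: (14000−9000)/14000 = 0.3571; (14000−9500)/14000 = 0.3214; (14000−10500)/14000 = 0.2500.
Squared: 0.1276; 0.1033; 0.0625.
Sum = 0.293367; P₂ = 0.293367 / 6 = 0.0489.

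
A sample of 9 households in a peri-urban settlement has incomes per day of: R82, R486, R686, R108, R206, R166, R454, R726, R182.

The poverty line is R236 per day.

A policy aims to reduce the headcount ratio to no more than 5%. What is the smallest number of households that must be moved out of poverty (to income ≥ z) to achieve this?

5

Currently q = 5 of N = 9 are below the line (H = 0.556).
A headcount ratio of at most 5% allows at most ⌊0.05 × 9⌋ = 0 poor households.
So at least 5 − 0 = 5 must be lifted.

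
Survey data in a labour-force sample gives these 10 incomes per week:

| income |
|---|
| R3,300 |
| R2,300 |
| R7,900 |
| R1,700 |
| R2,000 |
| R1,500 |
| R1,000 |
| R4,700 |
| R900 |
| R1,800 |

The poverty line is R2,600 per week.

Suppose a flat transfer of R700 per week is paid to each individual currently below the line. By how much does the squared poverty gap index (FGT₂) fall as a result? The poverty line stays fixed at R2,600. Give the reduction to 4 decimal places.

0.0967

Before: below the line — R900, R1,000, R1,500, R1,700, R1,800, R2,000, R2,300; squared poverty gap index (FGT₂) = 0.126627.
After the R700 transfer: below the line — R1,600, R1,700, R2,200, R2,400, R2,500; squared poverty gap index (FGT₂) = 0.029882.
Reduction = 0.126627 − 0.029882 = 0.0967.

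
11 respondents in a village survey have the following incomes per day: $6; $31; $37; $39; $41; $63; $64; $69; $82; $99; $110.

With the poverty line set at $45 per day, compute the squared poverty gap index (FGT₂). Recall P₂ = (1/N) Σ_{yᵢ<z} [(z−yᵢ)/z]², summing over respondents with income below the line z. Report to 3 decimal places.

Poor units: $6, $31, $37, $39, $41 (q = 5 of N = 11).
Relative gaps: (45−6)/45 = 0.8667; (45−31)/45 = 0.3111; (45−37)/45 = 0.1778; (45−39)/45 = 0.1333; (45−41)/45 = 0.0889.
Squared: 0.7511; 0.0968; 0.0316; 0.0178; 0.0079.
Sum = 0.905185; P₂ = 0.905185 / 11 = 0.082.

0.082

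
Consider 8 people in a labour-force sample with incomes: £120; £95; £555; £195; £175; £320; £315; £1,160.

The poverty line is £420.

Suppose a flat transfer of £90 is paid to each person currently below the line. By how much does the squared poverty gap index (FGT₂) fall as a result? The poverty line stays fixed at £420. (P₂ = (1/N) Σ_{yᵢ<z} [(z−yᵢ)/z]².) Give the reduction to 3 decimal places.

Before: below the line — £95, £120, £175, £195, £315, £320; squared poverty gap index (FGT₂) = 0.23193.
After the £90 transfer: below the line — £185, £210, £265, £285, £405, £410; squared poverty gap index (FGT₂) = 0.10055.
Reduction = 0.23193 − 0.10055 = 0.131.

0.131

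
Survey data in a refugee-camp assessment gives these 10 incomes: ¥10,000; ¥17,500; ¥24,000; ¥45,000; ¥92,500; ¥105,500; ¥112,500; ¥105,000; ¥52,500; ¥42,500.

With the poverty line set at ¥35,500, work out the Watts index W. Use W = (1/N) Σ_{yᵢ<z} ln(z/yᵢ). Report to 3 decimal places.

0.237

Below z: ¥10,000, ¥17,500, ¥24,000 (q = 3 of N = 10).
Log shortfalls: ln(35500/10000) = 1.2669; ln(35500/17500) = 0.7073; ln(35500/24000) = 0.3915.
W = 2.365758 / 10 = 0.237.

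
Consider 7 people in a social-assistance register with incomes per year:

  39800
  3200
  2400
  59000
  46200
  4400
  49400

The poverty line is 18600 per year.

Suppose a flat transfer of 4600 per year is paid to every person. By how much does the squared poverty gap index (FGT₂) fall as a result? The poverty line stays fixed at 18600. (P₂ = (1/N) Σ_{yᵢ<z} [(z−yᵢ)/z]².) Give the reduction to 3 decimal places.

0.148

Before: below the line — 2400, 3200, 4400; squared poverty gap index (FGT₂) = 0.28956.
After the 4600 transfer: below the line — 7000, 7800, 9000; squared poverty gap index (FGT₂) = 0.14178.
Reduction = 0.28956 − 0.14178 = 0.148.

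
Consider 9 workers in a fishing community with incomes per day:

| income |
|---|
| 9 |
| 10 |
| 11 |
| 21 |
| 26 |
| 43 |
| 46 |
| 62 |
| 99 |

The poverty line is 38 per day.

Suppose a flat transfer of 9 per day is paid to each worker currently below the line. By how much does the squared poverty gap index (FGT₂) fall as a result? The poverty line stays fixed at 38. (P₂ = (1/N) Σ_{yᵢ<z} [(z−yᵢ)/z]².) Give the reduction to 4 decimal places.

0.1253

Before: below the line — 9, 10, 11, 21, 26; squared poverty gap index (FGT₂) = 0.214451.
After the 9 transfer: below the line — 18, 19, 20, 30, 35; squared poverty gap index (FGT₂) = 0.089104.
Reduction = 0.214451 − 0.089104 = 0.1253.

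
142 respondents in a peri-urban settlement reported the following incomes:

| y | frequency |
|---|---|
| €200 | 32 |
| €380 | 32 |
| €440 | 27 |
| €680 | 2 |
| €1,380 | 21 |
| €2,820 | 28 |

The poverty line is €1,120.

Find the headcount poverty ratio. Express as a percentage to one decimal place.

65.5%

93 of the 142 respondents have income below €1,120.
H = 93/142 = 65.5%.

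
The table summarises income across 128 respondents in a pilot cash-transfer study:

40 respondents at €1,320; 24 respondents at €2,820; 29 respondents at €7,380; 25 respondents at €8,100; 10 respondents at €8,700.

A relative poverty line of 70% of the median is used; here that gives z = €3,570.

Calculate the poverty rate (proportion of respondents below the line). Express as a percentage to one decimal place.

50.0%

64 of the 128 respondents have income below €3,570.
H = 64/128 = 50.0%.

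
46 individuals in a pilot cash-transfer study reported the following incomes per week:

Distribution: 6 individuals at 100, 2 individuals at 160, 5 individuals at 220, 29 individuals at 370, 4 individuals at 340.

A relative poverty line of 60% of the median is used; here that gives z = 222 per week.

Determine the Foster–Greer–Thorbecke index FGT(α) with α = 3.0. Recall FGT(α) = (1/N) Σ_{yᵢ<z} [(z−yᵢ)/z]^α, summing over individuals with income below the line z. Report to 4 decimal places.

Poor units: 6×100, 2×160, 5×220 (q = 13 of N = 46).
Gap ratios (z−y)/z: (222−100)/222 = 0.5495 (×6); (222−160)/222 = 0.2793 (×2); (222−220)/222 = 0.0090 (×5).
Raised to α = 3.0: 0.16597 (×6); 0.02178 (×2); 0.00000 (×5).
Sum = 1.039369; FGT(3.0) = 1.039369 / 46 = 0.0226.

0.0226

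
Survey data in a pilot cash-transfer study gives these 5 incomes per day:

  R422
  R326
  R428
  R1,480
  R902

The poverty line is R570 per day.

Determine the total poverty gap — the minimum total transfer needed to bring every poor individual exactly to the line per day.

R534

Below z: R326, R422, R428 (q = 3 of N = 5).
Individual gaps: 570−326 = 244; 570−422 = 148; 570−428 = 142.
Aggregate gap = R534.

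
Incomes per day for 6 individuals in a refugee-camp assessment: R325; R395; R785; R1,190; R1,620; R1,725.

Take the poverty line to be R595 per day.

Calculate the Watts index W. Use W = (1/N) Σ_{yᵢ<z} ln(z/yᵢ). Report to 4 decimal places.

0.1691

Below z: R325, R395 (q = 2 of N = 6).
Log gaps: ln(595/325) = 0.6047; ln(595/395) = 0.4097.
W = 1.014412 / 6 = 0.1691.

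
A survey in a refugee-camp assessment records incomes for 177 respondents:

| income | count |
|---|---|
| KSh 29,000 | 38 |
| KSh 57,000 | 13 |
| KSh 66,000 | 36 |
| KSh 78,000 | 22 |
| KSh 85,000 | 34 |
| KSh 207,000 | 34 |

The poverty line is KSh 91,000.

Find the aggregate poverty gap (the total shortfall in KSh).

Below the line: 38×KSh 29,000, 13×KSh 57,000, 36×KSh 66,000, 22×KSh 78,000, 34×KSh 85,000 (q = 143 of N = 177).
Individual gaps: 38×(91000−29000) = 2356000; 13×(91000−57000) = 442000; 36×(91000−66000) = 900000; 22×(91000−78000) = 286000; 34×(91000−85000) = 204000.
Aggregate gap = KSh 4,188,000.

KSh 4,188,000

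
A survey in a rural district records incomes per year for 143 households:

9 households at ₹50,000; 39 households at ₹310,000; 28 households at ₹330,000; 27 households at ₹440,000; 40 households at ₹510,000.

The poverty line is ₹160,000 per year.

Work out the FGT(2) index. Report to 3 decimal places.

Below z: 9×₹50,000 (q = 9 of N = 143).
Normalized shortfalls: (160000−50000)/160000 = 0.6875 (×9).
Squared: 0.4727 (×9).
Sum = 4.253906; P₂ = 4.253906 / 143 = 0.030.

0.030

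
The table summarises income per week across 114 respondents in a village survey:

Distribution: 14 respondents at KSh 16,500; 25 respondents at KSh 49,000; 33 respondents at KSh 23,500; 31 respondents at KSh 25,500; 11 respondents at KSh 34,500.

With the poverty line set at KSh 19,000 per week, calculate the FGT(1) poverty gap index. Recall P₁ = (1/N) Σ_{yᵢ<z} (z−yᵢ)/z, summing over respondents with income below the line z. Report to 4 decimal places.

Below the line: 14×KSh 16,500 (q = 14 of N = 114).
Relative gaps: (19000−16500)/19000 = 0.1316 (×14).
Σ = 1.842105. Dividing by the full population N = 114 gives P₁ = 0.0162.

0.0162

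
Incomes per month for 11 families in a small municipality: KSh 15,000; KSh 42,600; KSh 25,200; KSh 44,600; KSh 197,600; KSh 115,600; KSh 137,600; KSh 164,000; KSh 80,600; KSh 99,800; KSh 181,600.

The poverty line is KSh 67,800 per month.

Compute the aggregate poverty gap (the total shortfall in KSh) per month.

Poor units: KSh 15,000, KSh 25,200, KSh 42,600, KSh 44,600 (q = 4 of N = 11).
Individual gaps: 67800−15000 = 52800; 67800−25200 = 42600; 67800−42600 = 25200; 67800−44600 = 23200.
Aggregate gap = KSh 143,800.

KSh 143,800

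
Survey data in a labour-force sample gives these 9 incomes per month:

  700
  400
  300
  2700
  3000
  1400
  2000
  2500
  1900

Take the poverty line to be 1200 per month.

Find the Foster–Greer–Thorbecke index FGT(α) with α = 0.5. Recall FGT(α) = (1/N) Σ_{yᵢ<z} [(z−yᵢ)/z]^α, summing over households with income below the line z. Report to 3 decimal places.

0.259

Incomes under z: 300, 400, 700 (q = 3 of N = 9).
Relative gaps: (1200−300)/1200 = 0.7500; (1200−400)/1200 = 0.6667; (1200−700)/1200 = 0.4167.
Raised to α = 0.5: 0.86603; 0.81650; 0.64550.
Sum = 2.328019; FGT(0.5) = 2.328019 / 9 = 0.259.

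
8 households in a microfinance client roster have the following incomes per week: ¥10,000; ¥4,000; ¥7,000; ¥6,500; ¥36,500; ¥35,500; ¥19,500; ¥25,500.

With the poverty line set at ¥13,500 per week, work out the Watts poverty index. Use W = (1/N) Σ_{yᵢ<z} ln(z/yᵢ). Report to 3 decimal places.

0.363

Below the line: ¥4,000, ¥6,500, ¥7,000, ¥10,000 (q = 4 of N = 8).
Log gaps: ln(13500/4000) = 1.2164; ln(13500/6500) = 0.7309; ln(13500/7000) = 0.6568; ln(13500/10000) = 0.3001.
W = 2.904167 / 8 = 0.363.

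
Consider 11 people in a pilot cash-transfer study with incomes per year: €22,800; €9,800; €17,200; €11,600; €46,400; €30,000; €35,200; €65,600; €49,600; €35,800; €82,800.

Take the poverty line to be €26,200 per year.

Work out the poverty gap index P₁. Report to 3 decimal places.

0.151

Poor units: €9,800, €11,600, €17,200, €22,800 (q = 4 of N = 11).
Gap ratios (z−y)/z: (26200−9800)/26200 = 0.6260; (26200−11600)/26200 = 0.5573; (26200−17200)/26200 = 0.3435; (26200−22800)/26200 = 0.1298.
Σ = 1.656489. Dividing by the full population N = 11 gives P₁ = 0.151.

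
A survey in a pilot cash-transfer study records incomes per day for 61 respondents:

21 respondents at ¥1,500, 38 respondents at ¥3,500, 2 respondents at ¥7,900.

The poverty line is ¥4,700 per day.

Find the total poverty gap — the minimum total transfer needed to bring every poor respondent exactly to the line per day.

Incomes under z: 21×¥1,500, 38×¥3,500 (q = 59 of N = 61).
Individual gaps: 21×(4700−1500) = 67200; 38×(4700−3500) = 45600.
Aggregate gap = ¥112,800.

¥112,800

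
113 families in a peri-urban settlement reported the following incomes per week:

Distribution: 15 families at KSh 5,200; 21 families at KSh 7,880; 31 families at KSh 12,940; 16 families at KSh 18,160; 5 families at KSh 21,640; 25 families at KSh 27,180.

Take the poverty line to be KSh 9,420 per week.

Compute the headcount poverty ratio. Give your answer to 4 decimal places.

0.3186

36 of the 113 families have income below KSh 9,420.
H = 36/113 = 0.3186.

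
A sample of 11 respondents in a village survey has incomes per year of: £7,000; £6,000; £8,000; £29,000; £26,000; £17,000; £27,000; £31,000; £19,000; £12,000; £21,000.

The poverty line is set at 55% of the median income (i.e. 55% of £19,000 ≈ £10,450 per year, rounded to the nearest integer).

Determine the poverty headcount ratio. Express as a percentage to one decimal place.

3 of the 11 respondents have income below £10,450.
H = 3/11 = 27.3%.

27.3%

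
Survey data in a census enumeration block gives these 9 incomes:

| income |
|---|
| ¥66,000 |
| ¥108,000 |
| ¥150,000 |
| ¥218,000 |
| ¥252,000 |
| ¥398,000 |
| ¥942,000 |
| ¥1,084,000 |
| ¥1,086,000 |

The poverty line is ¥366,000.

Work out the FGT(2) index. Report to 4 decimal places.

Poor units: ¥66,000, ¥108,000, ¥150,000, ¥218,000, ¥252,000 (q = 5 of N = 9).
Shortfall ratios: (366000−66000)/366000 = 0.8197; (366000−108000)/366000 = 0.7049; (366000−150000)/366000 = 0.5902; (366000−218000)/366000 = 0.4044; (366000−252000)/366000 = 0.3115.
Squared: 0.6719; 0.4969; 0.3483; 0.1635; 0.0970.
Sum = 1.777599; P₂ = 1.777599 / 9 = 0.1975.

0.1975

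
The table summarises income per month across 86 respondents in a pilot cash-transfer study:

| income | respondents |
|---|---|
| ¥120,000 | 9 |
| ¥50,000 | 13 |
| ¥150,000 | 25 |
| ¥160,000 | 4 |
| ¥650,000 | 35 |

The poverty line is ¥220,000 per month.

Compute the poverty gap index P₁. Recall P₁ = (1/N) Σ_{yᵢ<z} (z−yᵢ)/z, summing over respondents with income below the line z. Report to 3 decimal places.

0.270

Below z: 13×¥50,000, 9×¥120,000, 25×¥150,000, 4×¥160,000 (q = 51 of N = 86).
Normalized shortfalls: (220000−50000)/220000 = 0.7727 (×13); (220000−120000)/220000 = 0.4545 (×9); (220000−150000)/220000 = 0.3182 (×25); (220000−160000)/220000 = 0.2727 (×4).
Σ = 23.181818. Dividing by the full population N = 86 gives P₁ = 0.270.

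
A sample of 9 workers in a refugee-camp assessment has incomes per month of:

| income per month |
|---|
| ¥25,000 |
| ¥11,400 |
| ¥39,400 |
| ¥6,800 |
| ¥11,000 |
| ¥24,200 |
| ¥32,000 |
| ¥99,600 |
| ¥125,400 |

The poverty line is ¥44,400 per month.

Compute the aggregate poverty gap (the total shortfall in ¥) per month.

Below the line: ¥6,800, ¥11,000, ¥11,400, ¥24,200, ¥25,000, ¥32,000, ¥39,400 (q = 7 of N = 9).
Individual gaps: 44400−6800 = 37600; 44400−11000 = 33400; 44400−11400 = 33000; 44400−24200 = 20200; 44400−25000 = 19400; 44400−32000 = 12400; 44400−39400 = 5000.
Aggregate gap = ¥161,000.

¥161,000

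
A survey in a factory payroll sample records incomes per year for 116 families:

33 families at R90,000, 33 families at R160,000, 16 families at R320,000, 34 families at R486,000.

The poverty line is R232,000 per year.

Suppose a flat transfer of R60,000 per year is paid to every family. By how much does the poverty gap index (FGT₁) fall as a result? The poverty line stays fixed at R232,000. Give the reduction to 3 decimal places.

Before: below the line — 33×R90,000, 33×R160,000; poverty gap index (FGT₁) = 0.26241.
After the R60,000 transfer: below the line — 33×R150,000, 33×R220,000; poverty gap index (FGT₁) = 0.11526.
Reduction = 0.26241 − 0.11526 = 0.147.

0.147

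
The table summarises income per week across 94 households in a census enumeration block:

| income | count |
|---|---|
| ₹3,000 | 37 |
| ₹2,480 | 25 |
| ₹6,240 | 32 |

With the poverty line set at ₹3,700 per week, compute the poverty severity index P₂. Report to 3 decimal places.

0.043

Below the line: 25×₹2,480, 37×₹3,000 (q = 62 of N = 94).
Shortfall ratios: (3700−2480)/3700 = 0.3297 (×25); (3700−3000)/3700 = 0.1892 (×37).
Squared: 0.1087 (×25); 0.0358 (×37).
Sum = 4.042367; P₂ = 4.042367 / 94 = 0.043.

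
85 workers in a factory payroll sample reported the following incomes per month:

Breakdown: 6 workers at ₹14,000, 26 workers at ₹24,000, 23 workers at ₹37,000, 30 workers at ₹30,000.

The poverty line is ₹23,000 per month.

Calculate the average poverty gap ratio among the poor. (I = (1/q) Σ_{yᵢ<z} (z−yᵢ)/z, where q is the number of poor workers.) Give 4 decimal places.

Below the line: 6×₹14,000 (q = 6 of N = 85).
Relative gaps: 0.3913 (×6); sum = 2.347826.
The income-gap ratio divides by q (the poor only): 2.347826 / 6 = 0.3913.

0.3913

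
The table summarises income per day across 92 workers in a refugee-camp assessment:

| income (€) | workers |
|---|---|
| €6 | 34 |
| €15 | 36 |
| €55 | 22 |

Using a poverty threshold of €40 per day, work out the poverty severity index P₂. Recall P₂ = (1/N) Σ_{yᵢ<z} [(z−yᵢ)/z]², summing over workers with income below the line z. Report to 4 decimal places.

Below the line: 34×€6, 36×€15 (q = 70 of N = 92).
Gap ratios (z−y)/z: (40−6)/40 = 0.8500 (×34); (40−15)/40 = 0.6250 (×36).
Squared: 0.7225 (×34); 0.3906 (×36).
Sum = 38.627500; P₂ = 38.627500 / 92 = 0.4199.

0.4199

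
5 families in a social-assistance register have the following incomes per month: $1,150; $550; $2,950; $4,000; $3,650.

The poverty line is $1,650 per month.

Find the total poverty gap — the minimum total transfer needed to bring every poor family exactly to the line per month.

Incomes under z: $550, $1,150 (q = 2 of N = 5).
Individual gaps: 1650−550 = 1100; 1650−1150 = 500.
Aggregate gap = $1,600.

$1,600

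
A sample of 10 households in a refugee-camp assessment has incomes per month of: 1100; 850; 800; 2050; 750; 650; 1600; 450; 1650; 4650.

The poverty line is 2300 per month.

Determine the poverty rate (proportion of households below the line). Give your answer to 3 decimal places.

9 of the 10 households have income below 2300.
H = 9/10 = 0.900.

0.900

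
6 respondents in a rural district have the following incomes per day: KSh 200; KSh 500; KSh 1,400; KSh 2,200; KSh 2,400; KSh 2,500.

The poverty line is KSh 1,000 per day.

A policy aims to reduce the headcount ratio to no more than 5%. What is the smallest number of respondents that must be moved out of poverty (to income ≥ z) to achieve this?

2

Currently q = 2 of N = 6 are below the line (H = 0.333).
A headcount ratio of at most 5% allows at most ⌊0.05 × 6⌋ = 0 poor respondents.
So at least 2 − 0 = 2 must be lifted.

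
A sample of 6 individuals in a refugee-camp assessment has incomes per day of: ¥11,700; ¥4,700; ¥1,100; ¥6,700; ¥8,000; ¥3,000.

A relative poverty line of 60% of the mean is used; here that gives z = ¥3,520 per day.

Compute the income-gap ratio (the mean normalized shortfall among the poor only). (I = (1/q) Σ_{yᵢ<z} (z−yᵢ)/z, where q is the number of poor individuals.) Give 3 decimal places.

0.418

Poor units: ¥1,100, ¥3,000 (q = 2 of N = 6).
Shortfall ratios (z−y)/z: 0.6875, 0.1477; sum = 0.835227.
I averages over the q = 2 poor units only: 0.835227 / 2 = 0.418.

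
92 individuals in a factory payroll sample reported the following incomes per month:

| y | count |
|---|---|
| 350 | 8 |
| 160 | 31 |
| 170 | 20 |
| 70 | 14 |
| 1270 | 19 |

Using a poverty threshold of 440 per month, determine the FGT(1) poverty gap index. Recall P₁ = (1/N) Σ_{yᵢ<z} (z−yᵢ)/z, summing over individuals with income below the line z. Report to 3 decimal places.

Incomes under z: 14×70, 31×160, 20×170, 8×350 (q = 73 of N = 92).
Shortfall ratios: (440−70)/440 = 0.8409 (×14); (440−160)/440 = 0.6364 (×31); (440−170)/440 = 0.6136 (×20); (440−350)/440 = 0.2045 (×8).
Σ = 45.409091. Dividing by the full population N = 92 gives P₁ = 0.494.

0.494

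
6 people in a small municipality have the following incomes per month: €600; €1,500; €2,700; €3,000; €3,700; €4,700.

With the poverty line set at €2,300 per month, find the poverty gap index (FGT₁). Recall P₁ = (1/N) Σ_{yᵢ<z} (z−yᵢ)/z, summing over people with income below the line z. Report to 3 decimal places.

Below z: €600, €1,500 (q = 2 of N = 6).
Normalized shortfalls: (2300−600)/2300 = 0.7391; (2300−1500)/2300 = 0.3478.
Σ = 1.086957. Dividing by the full population N = 6 gives P₁ = 0.181.

0.181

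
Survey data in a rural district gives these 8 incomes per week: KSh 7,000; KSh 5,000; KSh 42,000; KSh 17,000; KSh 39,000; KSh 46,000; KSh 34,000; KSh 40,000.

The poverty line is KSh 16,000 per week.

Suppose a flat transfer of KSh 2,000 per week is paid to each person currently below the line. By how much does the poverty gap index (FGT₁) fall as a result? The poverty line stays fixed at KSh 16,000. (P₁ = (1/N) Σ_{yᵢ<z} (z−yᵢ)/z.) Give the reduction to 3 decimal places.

Before: below the line — KSh 5,000, KSh 7,000; poverty gap index (FGT₁) = 0.15625.
After the KSh 2,000 transfer: below the line — KSh 7,000, KSh 9,000; poverty gap index (FGT₁) = 0.12500.
Reduction = 0.15625 − 0.12500 = 0.031.

0.031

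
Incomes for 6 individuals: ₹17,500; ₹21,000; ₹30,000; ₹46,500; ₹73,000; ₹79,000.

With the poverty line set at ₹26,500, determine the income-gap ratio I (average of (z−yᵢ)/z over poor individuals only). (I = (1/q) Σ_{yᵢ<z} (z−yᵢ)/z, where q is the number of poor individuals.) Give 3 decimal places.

0.274

Incomes under z: ₹17,500, ₹21,000 (q = 2 of N = 6).
Relative gaps: 0.3396, 0.2075; sum = 0.547170.
The income-gap ratio divides by q (the poor only): 0.547170 / 2 = 0.274.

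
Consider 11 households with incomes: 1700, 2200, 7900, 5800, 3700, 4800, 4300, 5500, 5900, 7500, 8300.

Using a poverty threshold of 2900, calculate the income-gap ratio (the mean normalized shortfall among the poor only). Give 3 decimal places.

Below the line: 1700, 2200 (q = 2 of N = 11).
Shortfall ratios (z−y)/z: 0.4138, 0.2414; sum = 0.655172.
The income-gap ratio divides by q (the poor only): 0.655172 / 2 = 0.328.

0.328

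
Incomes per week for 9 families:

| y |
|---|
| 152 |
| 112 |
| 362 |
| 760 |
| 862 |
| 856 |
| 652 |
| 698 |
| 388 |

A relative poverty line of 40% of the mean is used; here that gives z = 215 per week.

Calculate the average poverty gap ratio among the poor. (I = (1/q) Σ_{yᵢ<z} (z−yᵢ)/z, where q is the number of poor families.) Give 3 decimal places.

Incomes under z: 112, 152 (q = 2 of N = 9).
Relative gaps: 0.4791, 0.2930; sum = 0.772093.
I averages over the q = 2 poor units only: 0.772093 / 2 = 0.386.

0.386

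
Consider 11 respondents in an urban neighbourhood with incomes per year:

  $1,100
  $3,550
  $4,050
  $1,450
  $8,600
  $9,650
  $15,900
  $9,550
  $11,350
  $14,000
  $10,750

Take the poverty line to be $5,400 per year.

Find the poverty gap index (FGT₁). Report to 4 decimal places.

Below z: $1,100, $1,450, $3,550, $4,050 (q = 4 of N = 11).
Relative gaps: (5400−1100)/5400 = 0.7963; (5400−1450)/5400 = 0.7315; (5400−3550)/5400 = 0.3426; (5400−4050)/5400 = 0.2500.
Sum of shortfalls = 2.120370; P₁ averages over all N: 2.120370 / 11 = 0.1928.

0.1928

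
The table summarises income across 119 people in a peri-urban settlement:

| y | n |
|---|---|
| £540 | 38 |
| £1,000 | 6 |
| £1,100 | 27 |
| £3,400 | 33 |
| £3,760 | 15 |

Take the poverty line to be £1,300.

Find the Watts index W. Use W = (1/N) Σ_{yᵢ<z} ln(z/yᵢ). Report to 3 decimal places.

Below the line: 38×£540, 6×£1,000, 27×£1,100 (q = 71 of N = 119).
Log gaps: ln(1300/540) = 0.8786 (×38); ln(1300/1000) = 0.2624 (×6); ln(1300/1100) = 0.1671 (×27).
W = 39.469561 / 119 = 0.332.

0.332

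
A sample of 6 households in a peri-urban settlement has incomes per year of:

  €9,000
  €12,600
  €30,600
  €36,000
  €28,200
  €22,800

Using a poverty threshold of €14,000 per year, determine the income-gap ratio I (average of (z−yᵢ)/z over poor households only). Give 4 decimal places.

Poor units: €9,000, €12,600 (q = 2 of N = 6).
Shortfall ratios (z−y)/z: 0.3571, 0.1000; sum = 0.457143.
The income-gap ratio divides by q (the poor only): 0.457143 / 2 = 0.2286.

0.2286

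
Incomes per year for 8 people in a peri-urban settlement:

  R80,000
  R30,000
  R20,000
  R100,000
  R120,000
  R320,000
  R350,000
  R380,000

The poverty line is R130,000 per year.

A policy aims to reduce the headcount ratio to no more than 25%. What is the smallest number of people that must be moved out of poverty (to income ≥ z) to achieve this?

3

Currently q = 5 of N = 8 are below the line (H = 0.625).
A headcount ratio of at most 25% allows at most ⌊0.25 × 8⌋ = 2 poor people.
So at least 5 − 2 = 3 must be lifted.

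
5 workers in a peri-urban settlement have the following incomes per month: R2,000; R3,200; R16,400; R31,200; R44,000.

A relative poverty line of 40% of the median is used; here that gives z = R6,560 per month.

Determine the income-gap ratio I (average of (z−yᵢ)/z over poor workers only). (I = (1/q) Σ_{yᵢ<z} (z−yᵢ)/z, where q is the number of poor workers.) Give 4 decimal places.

Poor units: R2,000, R3,200 (q = 2 of N = 5).
Relative gaps: 0.6951, 0.5122; sum = 1.207317.
The income-gap ratio divides by q (the poor only): 1.207317 / 2 = 0.6037.

0.6037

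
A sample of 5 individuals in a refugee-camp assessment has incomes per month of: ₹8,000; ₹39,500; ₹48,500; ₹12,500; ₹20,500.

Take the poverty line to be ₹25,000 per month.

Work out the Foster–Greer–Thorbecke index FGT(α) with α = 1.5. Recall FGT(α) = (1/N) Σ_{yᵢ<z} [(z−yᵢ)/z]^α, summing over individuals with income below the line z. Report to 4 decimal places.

Below the line: ₹8,000, ₹12,500, ₹20,500 (q = 3 of N = 5).
Gap ratios (z−y)/z: (25000−8000)/25000 = 0.6800; (25000−12500)/25000 = 0.5000; (25000−20500)/25000 = 0.1800.
Raised to α = 1.5: 0.56074; 0.35355; 0.07637.
Sum = 0.990663; FGT(1.5) = 0.990663 / 5 = 0.1981.

0.1981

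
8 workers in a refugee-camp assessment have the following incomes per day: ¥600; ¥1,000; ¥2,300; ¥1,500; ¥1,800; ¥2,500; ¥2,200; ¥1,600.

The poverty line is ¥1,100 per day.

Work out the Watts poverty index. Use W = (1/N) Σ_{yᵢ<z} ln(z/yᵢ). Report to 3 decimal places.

0.088

Below z: ¥600, ¥1,000 (q = 2 of N = 8).
ln(z/y) terms: ln(1100/600) = 0.6061; ln(1100/1000) = 0.0953.
W = 0.701446 / 8 = 0.088.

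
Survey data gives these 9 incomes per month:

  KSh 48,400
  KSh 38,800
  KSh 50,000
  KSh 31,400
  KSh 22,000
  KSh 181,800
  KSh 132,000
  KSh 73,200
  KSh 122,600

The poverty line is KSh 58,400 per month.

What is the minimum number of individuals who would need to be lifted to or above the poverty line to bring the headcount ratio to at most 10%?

5

Currently q = 5 of N = 9 are below the line (H = 0.556).
A headcount ratio of at most 10% allows at most ⌊0.10 × 9⌋ = 0 poor individuals.
So at least 5 − 0 = 5 must be lifted.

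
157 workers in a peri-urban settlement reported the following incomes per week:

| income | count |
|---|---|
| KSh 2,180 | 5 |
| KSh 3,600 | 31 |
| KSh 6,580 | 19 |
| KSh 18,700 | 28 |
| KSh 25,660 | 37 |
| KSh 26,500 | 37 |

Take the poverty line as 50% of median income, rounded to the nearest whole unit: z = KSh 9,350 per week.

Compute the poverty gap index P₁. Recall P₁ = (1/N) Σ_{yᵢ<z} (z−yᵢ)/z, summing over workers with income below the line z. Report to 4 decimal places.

Poor units: 5×KSh 2,180, 31×KSh 3,600, 19×KSh 6,580 (q = 55 of N = 157).
Normalized shortfalls: (9350−2180)/9350 = 0.7668 (×5); (9350−3600)/9350 = 0.6150 (×31); (9350−6580)/9350 = 0.2963 (×19).
Σ = 28.527273. Dividing by the full population N = 157 gives P₁ = 0.1817.

0.1817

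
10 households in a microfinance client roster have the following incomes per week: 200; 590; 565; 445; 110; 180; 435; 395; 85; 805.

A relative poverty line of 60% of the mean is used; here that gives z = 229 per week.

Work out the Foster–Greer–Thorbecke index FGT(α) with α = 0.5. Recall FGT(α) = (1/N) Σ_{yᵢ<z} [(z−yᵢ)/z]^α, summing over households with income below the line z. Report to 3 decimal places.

0.233

Below the line: 85, 110, 180, 200 (q = 4 of N = 10).
Normalized shortfalls: (229−85)/229 = 0.6288; (229−110)/229 = 0.5197; (229−180)/229 = 0.2140; (229−200)/229 = 0.1266.
Raised to α = 0.5: 0.79298; 0.72087; 0.46257; 0.35586.
Sum = 2.332285; FGT(0.5) = 2.332285 / 10 = 0.233.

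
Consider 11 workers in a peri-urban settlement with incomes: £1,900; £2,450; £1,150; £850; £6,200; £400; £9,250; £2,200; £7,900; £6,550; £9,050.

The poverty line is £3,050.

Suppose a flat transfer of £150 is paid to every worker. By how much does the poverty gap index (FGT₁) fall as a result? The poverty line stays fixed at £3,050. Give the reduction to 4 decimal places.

0.0268

Before: below the line — £400, £850, £1,150, £1,900, £2,200, £2,450; poverty gap index (FGT₁) = 0.278689.
After the £150 transfer: below the line — £550, £1,000, £1,300, £2,050, £2,350, £2,600; poverty gap index (FGT₁) = 0.251863.
Reduction = 0.278689 − 0.251863 = 0.0268.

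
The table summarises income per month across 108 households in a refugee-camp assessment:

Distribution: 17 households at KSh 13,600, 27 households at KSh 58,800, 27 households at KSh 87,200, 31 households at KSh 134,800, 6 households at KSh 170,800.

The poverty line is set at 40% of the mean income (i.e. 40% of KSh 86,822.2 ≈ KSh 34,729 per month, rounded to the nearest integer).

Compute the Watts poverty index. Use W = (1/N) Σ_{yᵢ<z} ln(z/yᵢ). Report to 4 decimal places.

Below z: 17×KSh 13,600 (q = 17 of N = 108).
Log shortfalls: ln(34729/13600) = 0.9375 (×17).
W = 15.937590 / 108 = 0.1476.

0.1476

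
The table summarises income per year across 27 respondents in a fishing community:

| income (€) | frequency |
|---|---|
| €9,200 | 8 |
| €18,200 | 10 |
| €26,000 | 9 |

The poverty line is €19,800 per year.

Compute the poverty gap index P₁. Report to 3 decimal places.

0.189

Poor units: 8×€9,200, 10×€18,200 (q = 18 of N = 27).
Gap ratios (z−y)/z: (19800−9200)/19800 = 0.5354 (×8); (19800−18200)/19800 = 0.0808 (×10).
Sum of shortfalls = 5.090909; P₁ averages over all N: 5.090909 / 27 = 0.189.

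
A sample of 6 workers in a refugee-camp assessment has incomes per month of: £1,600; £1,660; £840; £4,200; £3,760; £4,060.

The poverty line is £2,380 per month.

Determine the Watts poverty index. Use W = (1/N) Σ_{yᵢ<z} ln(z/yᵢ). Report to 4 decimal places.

0.2998

Incomes under z: £840, £1,600, £1,660 (q = 3 of N = 6).
ln(z/y) terms: ln(2380/840) = 1.0415; ln(2380/1600) = 0.3971; ln(2380/1660) = 0.3603.
W = 1.798834 / 6 = 0.2998.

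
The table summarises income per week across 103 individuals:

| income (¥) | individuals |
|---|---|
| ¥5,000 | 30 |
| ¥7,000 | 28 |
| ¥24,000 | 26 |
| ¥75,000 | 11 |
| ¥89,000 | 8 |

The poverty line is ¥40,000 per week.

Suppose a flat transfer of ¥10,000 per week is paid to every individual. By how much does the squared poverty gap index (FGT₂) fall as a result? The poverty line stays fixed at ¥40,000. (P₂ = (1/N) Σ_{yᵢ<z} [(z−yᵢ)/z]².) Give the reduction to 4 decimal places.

Before: below the line — 30×¥5,000, 28×¥7,000, 26×¥24,000; squared poverty gap index (FGT₂) = 0.448410.
After the ¥10,000 transfer: below the line — 30×¥15,000, 28×¥17,000, 26×¥34,000; squared poverty gap index (FGT₂) = 0.209333.
Reduction = 0.448410 − 0.209333 = 0.2391.

0.2391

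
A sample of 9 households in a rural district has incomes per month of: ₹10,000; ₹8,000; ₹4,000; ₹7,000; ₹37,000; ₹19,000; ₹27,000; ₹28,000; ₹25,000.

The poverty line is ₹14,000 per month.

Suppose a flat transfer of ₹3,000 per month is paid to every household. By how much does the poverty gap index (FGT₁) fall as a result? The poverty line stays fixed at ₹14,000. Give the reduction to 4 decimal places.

0.0952

Before: below the line — ₹4,000, ₹7,000, ₹8,000, ₹10,000; poverty gap index (FGT₁) = 0.214286.
After the ₹3,000 transfer: below the line — ₹7,000, ₹10,000, ₹11,000, ₹13,000; poverty gap index (FGT₁) = 0.119048.
Reduction = 0.214286 − 0.119048 = 0.0952.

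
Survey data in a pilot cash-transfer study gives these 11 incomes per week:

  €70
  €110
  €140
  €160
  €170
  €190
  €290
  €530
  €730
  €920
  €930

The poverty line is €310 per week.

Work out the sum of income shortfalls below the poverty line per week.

Below the line: €70, €110, €140, €160, €170, €190, €290 (q = 7 of N = 11).
Individual gaps: 310−70 = 240; 310−110 = 200; 310−140 = 170; 310−160 = 150; 310−170 = 140; 310−190 = 120; 310−290 = 20.
Aggregate gap = €1,040.

€1,040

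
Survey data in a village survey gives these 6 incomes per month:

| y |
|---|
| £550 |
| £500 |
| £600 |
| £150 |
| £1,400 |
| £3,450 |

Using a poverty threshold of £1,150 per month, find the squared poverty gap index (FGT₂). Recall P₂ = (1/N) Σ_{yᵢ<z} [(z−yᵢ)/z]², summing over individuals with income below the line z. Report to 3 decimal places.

0.263

Poor units: £150, £500, £550, £600 (q = 4 of N = 6).
Relative gaps: (1150−150)/1150 = 0.8696; (1150−500)/1150 = 0.5652; (1150−550)/1150 = 0.5217; (1150−600)/1150 = 0.4783.
Squared: 0.7561; 0.3195; 0.2722; 0.2287.
Sum = 1.576560; P₂ = 1.576560 / 6 = 0.263.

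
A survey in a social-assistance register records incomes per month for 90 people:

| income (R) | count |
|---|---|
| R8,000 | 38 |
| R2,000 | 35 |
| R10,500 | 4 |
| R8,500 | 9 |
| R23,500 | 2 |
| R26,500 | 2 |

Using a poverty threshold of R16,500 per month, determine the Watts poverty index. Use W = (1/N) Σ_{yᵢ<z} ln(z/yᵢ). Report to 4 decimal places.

1.2127

Incomes under z: 35×R2,000, 38×R8,000, 9×R8,500, 4×R10,500 (q = 86 of N = 90).
Log shortfalls: ln(16500/2000) = 2.1102 (×35); ln(16500/8000) = 0.7239 (×38); ln(16500/8500) = 0.6633 (×9); ln(16500/10500) = 0.4520 (×4).
W = 109.143966 / 90 = 1.2127.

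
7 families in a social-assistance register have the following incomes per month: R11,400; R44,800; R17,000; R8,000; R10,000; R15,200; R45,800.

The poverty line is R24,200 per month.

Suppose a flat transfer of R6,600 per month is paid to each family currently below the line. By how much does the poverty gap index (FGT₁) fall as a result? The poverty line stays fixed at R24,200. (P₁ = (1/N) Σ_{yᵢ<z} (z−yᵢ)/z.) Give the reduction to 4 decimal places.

Before: below the line — R8,000, R10,000, R11,400, R15,200, R17,000; poverty gap index (FGT₁) = 0.350649.
After the R6,600 transfer: below the line — R14,600, R16,600, R18,000, R21,800, R23,600; poverty gap index (FGT₁) = 0.155844.
Reduction = 0.350649 − 0.155844 = 0.1948.

0.1948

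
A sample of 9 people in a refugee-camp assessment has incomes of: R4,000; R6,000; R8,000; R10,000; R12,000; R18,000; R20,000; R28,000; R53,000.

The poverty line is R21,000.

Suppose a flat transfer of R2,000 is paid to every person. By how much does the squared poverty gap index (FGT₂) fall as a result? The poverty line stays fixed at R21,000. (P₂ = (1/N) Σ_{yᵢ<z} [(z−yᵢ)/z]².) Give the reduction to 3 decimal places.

Before: below the line — R4,000, R6,000, R8,000, R10,000, R12,000, R18,000, R20,000; squared poverty gap index (FGT₂) = 0.22550.
After the R2,000 transfer: below the line — R6,000, R8,000, R10,000, R12,000, R14,000, R20,000; squared poverty gap index (FGT₂) = 0.16276.
Reduction = 0.22550 − 0.16276 = 0.063.

0.063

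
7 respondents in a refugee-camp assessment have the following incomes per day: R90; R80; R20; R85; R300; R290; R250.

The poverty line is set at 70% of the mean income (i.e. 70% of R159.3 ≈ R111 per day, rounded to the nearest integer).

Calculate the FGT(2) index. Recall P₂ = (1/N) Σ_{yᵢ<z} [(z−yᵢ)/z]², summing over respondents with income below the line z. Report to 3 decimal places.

0.120

Below the line: R20, R80, R85, R90 (q = 4 of N = 7).
Normalized shortfalls: (111−20)/111 = 0.8198; (111−80)/111 = 0.2793; (111−85)/111 = 0.2342; (111−90)/111 = 0.1892.
Squared: 0.6721; 0.0780; 0.0549; 0.0358.
Sum = 0.840760; P₂ = 0.840760 / 7 = 0.120.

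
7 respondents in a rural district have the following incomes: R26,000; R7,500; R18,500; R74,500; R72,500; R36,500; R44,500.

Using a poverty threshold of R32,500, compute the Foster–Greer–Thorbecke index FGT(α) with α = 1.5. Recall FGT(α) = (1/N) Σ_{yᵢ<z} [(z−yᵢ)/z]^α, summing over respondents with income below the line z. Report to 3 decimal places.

Incomes under z: R7,500, R18,500, R26,000 (q = 3 of N = 7).
Relative gaps: (32500−7500)/32500 = 0.7692; (32500−18500)/32500 = 0.4308; (32500−26000)/32500 = 0.2000.
Raised to α = 1.5: 0.67466; 0.28273; 0.08944.
Sum = 1.046830; FGT(1.5) = 1.046830 / 7 = 0.150.

0.150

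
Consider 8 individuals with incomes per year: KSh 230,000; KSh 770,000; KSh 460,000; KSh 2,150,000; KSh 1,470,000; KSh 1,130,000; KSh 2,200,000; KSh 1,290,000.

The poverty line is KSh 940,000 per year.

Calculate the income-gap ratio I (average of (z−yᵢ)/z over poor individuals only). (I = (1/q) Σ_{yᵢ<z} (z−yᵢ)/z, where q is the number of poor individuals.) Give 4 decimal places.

0.4823

Below z: KSh 230,000, KSh 460,000, KSh 770,000 (q = 3 of N = 8).
Shortfall ratios (z−y)/z: 0.7553, 0.5106, 0.1809; sum = 1.446809.
The income-gap ratio divides by q (the poor only): 1.446809 / 3 = 0.4823.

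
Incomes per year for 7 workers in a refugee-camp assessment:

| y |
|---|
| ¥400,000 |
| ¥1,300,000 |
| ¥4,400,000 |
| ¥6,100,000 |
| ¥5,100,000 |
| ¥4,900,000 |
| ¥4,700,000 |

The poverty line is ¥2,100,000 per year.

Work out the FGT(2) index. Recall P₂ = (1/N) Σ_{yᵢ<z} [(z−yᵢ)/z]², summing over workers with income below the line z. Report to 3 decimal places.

Incomes under z: ¥400,000, ¥1,300,000 (q = 2 of N = 7).
Gap ratios (z−y)/z: (2100000−400000)/2100000 = 0.8095; (2100000−1300000)/2100000 = 0.3810.
Squared: 0.6553; 0.1451.
Sum = 0.800454; P₂ = 0.800454 / 7 = 0.114.

0.114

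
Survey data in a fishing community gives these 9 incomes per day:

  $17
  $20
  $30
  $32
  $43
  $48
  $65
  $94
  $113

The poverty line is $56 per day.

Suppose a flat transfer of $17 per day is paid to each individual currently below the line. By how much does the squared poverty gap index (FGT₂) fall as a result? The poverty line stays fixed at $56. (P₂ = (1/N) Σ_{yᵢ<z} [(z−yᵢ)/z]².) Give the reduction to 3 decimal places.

0.118

Before: below the line — $17, $20, $30, $32, $43, $48; squared poverty gap index (FGT₂) = 0.15242.
After the $17 transfer: below the line — $34, $37, $47, $49; squared poverty gap index (FGT₂) = 0.03455.
Reduction = 0.15242 − 0.03455 = 0.118.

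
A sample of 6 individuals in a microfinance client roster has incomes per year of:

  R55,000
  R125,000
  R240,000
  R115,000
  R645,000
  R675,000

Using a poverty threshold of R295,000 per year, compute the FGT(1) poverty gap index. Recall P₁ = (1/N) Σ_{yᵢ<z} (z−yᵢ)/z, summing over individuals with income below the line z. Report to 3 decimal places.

Poor units: R55,000, R115,000, R125,000, R240,000 (q = 4 of N = 6).
Relative gaps: (295000−55000)/295000 = 0.8136; (295000−115000)/295000 = 0.6102; (295000−125000)/295000 = 0.5763; (295000−240000)/295000 = 0.1864.
Σ = 2.186441. Dividing by the full population N = 6 gives P₁ = 0.364.

0.364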